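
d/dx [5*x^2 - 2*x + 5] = 10*x - 2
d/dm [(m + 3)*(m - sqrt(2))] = 2*m - sqrt(2) + 3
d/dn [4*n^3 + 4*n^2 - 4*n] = 12*n^2 + 8*n - 4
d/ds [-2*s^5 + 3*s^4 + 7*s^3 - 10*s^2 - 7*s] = -10*s^4 + 12*s^3 + 21*s^2 - 20*s - 7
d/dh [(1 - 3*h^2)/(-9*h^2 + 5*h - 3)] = (-15*h^2 + 36*h - 5)/(81*h^4 - 90*h^3 + 79*h^2 - 30*h + 9)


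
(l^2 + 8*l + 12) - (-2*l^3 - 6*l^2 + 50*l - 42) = 2*l^3 + 7*l^2 - 42*l + 54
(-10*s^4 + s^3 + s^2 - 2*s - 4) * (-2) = 20*s^4 - 2*s^3 - 2*s^2 + 4*s + 8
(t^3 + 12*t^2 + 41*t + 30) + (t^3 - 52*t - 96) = 2*t^3 + 12*t^2 - 11*t - 66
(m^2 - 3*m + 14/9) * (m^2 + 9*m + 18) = m^4 + 6*m^3 - 67*m^2/9 - 40*m + 28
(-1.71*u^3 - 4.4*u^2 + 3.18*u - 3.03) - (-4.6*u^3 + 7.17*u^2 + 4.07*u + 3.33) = 2.89*u^3 - 11.57*u^2 - 0.89*u - 6.36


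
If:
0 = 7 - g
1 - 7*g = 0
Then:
No Solution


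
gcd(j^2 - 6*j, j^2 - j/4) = j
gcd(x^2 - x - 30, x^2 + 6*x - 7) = 1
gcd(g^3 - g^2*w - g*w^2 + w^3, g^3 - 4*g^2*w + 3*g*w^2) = -g + w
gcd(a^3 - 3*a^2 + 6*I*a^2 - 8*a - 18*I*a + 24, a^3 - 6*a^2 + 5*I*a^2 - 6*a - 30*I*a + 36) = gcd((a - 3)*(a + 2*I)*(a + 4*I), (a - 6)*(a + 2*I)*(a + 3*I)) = a + 2*I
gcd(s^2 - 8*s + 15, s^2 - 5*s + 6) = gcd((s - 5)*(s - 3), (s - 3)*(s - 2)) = s - 3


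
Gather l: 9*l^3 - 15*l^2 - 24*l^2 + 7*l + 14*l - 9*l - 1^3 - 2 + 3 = 9*l^3 - 39*l^2 + 12*l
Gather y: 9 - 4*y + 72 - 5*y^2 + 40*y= -5*y^2 + 36*y + 81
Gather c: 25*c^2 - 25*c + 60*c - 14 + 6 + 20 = 25*c^2 + 35*c + 12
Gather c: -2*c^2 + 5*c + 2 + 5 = -2*c^2 + 5*c + 7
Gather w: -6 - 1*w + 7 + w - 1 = 0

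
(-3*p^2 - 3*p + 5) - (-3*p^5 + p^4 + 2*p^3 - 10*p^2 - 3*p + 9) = 3*p^5 - p^4 - 2*p^3 + 7*p^2 - 4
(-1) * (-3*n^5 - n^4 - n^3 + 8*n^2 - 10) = 3*n^5 + n^4 + n^3 - 8*n^2 + 10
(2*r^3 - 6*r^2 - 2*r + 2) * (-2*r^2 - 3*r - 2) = -4*r^5 + 6*r^4 + 18*r^3 + 14*r^2 - 2*r - 4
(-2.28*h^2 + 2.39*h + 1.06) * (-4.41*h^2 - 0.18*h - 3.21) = 10.0548*h^4 - 10.1295*h^3 + 2.214*h^2 - 7.8627*h - 3.4026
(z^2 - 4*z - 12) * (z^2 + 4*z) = z^4 - 28*z^2 - 48*z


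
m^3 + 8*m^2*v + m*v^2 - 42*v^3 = (m - 2*v)*(m + 3*v)*(m + 7*v)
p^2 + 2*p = p*(p + 2)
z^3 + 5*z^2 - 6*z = z*(z - 1)*(z + 6)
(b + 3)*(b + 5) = b^2 + 8*b + 15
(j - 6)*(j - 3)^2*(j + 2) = j^4 - 10*j^3 + 21*j^2 + 36*j - 108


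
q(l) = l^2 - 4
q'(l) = 2*l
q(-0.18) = -3.97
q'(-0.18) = -0.36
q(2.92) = 4.53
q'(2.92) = 5.84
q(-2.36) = 1.57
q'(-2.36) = -4.72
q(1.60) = -1.44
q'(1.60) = 3.20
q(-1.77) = -0.87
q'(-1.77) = -3.54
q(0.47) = -3.78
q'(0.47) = 0.94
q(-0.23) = -3.95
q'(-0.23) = -0.46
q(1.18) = -2.61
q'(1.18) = 2.36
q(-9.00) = 77.00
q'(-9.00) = -18.00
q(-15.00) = 221.00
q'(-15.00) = -30.00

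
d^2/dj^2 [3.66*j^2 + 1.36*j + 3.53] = 7.32000000000000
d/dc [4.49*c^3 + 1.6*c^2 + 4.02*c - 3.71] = 13.47*c^2 + 3.2*c + 4.02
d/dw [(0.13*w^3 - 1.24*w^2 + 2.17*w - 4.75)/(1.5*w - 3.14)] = (0.39*w^3 - 3.0846*w^2 + 7.7872*w + 0.3112)/(2.25*w^2 - 9.42*w + 9.8596)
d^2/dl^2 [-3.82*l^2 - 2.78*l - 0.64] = -7.64000000000000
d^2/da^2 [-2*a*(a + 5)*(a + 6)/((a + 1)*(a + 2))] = 16*(-a^3 + 12*a^2 + 42*a + 34)/(a^6 + 9*a^5 + 33*a^4 + 63*a^3 + 66*a^2 + 36*a + 8)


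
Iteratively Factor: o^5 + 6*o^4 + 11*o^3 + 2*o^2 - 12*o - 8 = (o + 1)*(o^4 + 5*o^3 + 6*o^2 - 4*o - 8) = (o + 1)*(o + 2)*(o^3 + 3*o^2 - 4) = (o + 1)*(o + 2)^2*(o^2 + o - 2) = (o - 1)*(o + 1)*(o + 2)^2*(o + 2)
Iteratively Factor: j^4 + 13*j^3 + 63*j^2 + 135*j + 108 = (j + 3)*(j^3 + 10*j^2 + 33*j + 36) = (j + 3)^2*(j^2 + 7*j + 12) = (j + 3)^3*(j + 4)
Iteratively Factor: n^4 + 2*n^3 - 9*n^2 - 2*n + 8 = (n - 1)*(n^3 + 3*n^2 - 6*n - 8) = (n - 2)*(n - 1)*(n^2 + 5*n + 4) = (n - 2)*(n - 1)*(n + 4)*(n + 1)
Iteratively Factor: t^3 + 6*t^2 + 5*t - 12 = (t - 1)*(t^2 + 7*t + 12) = (t - 1)*(t + 4)*(t + 3)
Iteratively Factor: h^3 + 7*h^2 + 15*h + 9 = (h + 3)*(h^2 + 4*h + 3) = (h + 1)*(h + 3)*(h + 3)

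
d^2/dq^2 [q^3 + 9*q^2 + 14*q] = 6*q + 18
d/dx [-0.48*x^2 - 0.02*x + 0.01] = -0.96*x - 0.02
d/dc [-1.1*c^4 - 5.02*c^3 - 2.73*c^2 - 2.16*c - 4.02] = -4.4*c^3 - 15.06*c^2 - 5.46*c - 2.16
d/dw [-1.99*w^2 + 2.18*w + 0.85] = 2.18 - 3.98*w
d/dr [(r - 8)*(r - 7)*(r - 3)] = 3*r^2 - 36*r + 101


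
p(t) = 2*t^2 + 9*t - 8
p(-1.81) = -17.74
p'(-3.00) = -3.00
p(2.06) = 19.03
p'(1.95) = 16.80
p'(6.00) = 33.00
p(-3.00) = -17.00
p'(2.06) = 17.24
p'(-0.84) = 5.64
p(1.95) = 17.16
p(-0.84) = -14.15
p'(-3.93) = -6.72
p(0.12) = -6.89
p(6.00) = 118.00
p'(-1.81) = 1.76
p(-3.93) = -12.48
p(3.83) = 55.81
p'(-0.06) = 8.76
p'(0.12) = 9.48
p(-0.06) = -8.53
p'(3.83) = 24.32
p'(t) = 4*t + 9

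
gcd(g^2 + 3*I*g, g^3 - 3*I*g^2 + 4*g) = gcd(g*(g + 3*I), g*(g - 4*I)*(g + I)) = g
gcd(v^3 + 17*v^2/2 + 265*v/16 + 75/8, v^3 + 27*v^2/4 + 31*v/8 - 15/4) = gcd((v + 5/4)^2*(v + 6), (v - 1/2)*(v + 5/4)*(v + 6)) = v^2 + 29*v/4 + 15/2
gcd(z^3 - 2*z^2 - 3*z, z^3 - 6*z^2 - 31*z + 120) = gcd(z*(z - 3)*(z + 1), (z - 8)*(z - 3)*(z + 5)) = z - 3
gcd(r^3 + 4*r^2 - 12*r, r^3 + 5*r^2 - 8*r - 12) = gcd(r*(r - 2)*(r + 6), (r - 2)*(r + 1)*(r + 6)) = r^2 + 4*r - 12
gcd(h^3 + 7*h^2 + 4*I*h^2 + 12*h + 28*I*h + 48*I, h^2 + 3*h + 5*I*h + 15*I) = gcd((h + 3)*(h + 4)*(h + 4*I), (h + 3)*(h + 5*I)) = h + 3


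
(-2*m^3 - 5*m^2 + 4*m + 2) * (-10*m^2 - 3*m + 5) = 20*m^5 + 56*m^4 - 35*m^3 - 57*m^2 + 14*m + 10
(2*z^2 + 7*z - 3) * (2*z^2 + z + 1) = 4*z^4 + 16*z^3 + 3*z^2 + 4*z - 3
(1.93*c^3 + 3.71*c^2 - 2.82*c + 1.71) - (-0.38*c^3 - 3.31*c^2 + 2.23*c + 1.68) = 2.31*c^3 + 7.02*c^2 - 5.05*c + 0.03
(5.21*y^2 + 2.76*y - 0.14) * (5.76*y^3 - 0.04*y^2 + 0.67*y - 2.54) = 30.0096*y^5 + 15.6892*y^4 + 2.5739*y^3 - 11.3786*y^2 - 7.1042*y + 0.3556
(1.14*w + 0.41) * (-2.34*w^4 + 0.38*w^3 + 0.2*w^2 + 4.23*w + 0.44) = -2.6676*w^5 - 0.5262*w^4 + 0.3838*w^3 + 4.9042*w^2 + 2.2359*w + 0.1804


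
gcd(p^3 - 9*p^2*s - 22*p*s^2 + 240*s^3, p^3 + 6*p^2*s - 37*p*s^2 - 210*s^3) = p^2 - p*s - 30*s^2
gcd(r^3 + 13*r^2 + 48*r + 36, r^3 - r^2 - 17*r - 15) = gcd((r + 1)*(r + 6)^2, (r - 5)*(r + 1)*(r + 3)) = r + 1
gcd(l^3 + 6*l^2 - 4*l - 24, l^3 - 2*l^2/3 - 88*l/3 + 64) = l + 6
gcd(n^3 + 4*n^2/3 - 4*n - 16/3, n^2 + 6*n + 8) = n + 2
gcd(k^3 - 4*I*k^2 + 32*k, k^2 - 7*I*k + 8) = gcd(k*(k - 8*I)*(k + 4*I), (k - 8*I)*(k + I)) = k - 8*I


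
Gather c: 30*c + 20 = 30*c + 20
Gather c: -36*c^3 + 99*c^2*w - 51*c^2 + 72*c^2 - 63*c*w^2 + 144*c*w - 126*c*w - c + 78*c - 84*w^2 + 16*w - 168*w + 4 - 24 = -36*c^3 + c^2*(99*w + 21) + c*(-63*w^2 + 18*w + 77) - 84*w^2 - 152*w - 20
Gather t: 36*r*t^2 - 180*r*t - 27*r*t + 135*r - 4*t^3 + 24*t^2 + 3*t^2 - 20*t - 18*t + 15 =135*r - 4*t^3 + t^2*(36*r + 27) + t*(-207*r - 38) + 15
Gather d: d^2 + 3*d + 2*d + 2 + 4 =d^2 + 5*d + 6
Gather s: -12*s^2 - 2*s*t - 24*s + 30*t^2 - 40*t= -12*s^2 + s*(-2*t - 24) + 30*t^2 - 40*t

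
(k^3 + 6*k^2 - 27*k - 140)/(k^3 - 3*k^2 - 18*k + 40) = (k + 7)/(k - 2)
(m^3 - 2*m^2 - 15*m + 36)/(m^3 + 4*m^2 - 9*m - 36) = (m - 3)/(m + 3)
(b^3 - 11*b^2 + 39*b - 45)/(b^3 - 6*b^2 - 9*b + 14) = (b^3 - 11*b^2 + 39*b - 45)/(b^3 - 6*b^2 - 9*b + 14)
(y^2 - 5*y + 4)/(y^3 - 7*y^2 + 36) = (y^2 - 5*y + 4)/(y^3 - 7*y^2 + 36)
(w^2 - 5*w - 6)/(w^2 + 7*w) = (w^2 - 5*w - 6)/(w*(w + 7))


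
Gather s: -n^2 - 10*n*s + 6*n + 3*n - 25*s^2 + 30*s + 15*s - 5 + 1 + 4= -n^2 + 9*n - 25*s^2 + s*(45 - 10*n)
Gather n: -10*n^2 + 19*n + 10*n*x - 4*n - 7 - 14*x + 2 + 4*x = -10*n^2 + n*(10*x + 15) - 10*x - 5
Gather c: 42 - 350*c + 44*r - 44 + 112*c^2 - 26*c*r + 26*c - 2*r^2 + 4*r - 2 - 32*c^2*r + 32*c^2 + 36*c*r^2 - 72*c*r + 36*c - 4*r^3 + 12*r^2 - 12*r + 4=c^2*(144 - 32*r) + c*(36*r^2 - 98*r - 288) - 4*r^3 + 10*r^2 + 36*r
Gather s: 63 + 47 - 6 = 104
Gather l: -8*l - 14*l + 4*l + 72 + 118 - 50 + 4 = 144 - 18*l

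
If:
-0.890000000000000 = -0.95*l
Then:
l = 0.94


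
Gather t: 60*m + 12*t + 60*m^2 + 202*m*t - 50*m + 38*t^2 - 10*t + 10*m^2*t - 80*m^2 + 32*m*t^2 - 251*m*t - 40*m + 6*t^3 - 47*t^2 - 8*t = -20*m^2 - 30*m + 6*t^3 + t^2*(32*m - 9) + t*(10*m^2 - 49*m - 6)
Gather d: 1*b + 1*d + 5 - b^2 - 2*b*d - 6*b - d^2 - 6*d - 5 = -b^2 - 5*b - d^2 + d*(-2*b - 5)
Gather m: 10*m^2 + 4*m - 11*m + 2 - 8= 10*m^2 - 7*m - 6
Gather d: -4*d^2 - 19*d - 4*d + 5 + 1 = -4*d^2 - 23*d + 6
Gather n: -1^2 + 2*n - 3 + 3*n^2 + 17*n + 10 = 3*n^2 + 19*n + 6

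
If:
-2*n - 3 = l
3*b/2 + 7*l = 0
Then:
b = 28*n/3 + 14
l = -2*n - 3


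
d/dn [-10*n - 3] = -10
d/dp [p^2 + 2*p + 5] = 2*p + 2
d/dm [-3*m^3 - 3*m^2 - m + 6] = -9*m^2 - 6*m - 1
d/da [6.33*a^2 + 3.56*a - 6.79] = 12.66*a + 3.56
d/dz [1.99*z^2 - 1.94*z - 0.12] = 3.98*z - 1.94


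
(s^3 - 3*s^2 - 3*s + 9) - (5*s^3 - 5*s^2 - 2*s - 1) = -4*s^3 + 2*s^2 - s + 10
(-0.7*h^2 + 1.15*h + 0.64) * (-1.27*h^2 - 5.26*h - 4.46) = 0.889*h^4 + 2.2215*h^3 - 3.7398*h^2 - 8.4954*h - 2.8544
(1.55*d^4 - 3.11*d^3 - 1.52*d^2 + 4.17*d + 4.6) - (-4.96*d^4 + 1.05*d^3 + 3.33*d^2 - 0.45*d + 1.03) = 6.51*d^4 - 4.16*d^3 - 4.85*d^2 + 4.62*d + 3.57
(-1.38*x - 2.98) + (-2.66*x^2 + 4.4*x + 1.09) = -2.66*x^2 + 3.02*x - 1.89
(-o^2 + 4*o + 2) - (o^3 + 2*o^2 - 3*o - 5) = -o^3 - 3*o^2 + 7*o + 7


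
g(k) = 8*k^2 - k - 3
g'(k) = 16*k - 1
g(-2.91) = 67.65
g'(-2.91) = -47.56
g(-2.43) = 46.67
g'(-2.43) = -39.88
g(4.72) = 170.51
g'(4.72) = 74.52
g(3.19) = 75.22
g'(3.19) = 50.04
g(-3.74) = 112.64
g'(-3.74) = -60.84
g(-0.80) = 2.92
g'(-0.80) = -13.80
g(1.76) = 20.02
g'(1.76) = 27.16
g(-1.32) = 12.26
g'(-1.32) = -22.12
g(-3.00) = 72.00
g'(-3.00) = -49.00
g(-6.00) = 291.00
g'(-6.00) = -97.00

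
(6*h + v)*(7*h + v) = 42*h^2 + 13*h*v + v^2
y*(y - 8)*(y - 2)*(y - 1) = y^4 - 11*y^3 + 26*y^2 - 16*y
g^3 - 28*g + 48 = (g - 4)*(g - 2)*(g + 6)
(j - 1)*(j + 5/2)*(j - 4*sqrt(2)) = j^3 - 4*sqrt(2)*j^2 + 3*j^2/2 - 6*sqrt(2)*j - 5*j/2 + 10*sqrt(2)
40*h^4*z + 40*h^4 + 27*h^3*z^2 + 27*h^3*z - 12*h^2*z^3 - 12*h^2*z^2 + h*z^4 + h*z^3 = (-8*h + z)*(-5*h + z)*(h + z)*(h*z + h)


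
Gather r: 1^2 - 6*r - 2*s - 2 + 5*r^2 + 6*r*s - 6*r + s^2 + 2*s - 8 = 5*r^2 + r*(6*s - 12) + s^2 - 9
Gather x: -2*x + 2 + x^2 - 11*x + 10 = x^2 - 13*x + 12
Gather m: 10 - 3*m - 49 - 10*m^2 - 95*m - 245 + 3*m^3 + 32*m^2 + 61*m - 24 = 3*m^3 + 22*m^2 - 37*m - 308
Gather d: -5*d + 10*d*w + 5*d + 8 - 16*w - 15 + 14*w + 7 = 10*d*w - 2*w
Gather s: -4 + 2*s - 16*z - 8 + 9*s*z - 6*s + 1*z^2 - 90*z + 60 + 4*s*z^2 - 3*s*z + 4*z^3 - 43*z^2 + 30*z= s*(4*z^2 + 6*z - 4) + 4*z^3 - 42*z^2 - 76*z + 48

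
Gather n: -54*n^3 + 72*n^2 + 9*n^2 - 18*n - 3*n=-54*n^3 + 81*n^2 - 21*n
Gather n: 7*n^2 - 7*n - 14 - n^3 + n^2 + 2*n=-n^3 + 8*n^2 - 5*n - 14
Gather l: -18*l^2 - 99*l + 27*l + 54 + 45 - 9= -18*l^2 - 72*l + 90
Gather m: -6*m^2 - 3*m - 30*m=-6*m^2 - 33*m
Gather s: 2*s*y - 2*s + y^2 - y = s*(2*y - 2) + y^2 - y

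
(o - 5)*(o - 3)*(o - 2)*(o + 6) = o^4 - 4*o^3 - 29*o^2 + 156*o - 180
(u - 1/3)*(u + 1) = u^2 + 2*u/3 - 1/3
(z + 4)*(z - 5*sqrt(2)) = z^2 - 5*sqrt(2)*z + 4*z - 20*sqrt(2)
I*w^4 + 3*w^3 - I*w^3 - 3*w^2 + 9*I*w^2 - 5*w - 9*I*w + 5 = (w - 5*I)*(w + I)^2*(I*w - I)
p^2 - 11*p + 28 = (p - 7)*(p - 4)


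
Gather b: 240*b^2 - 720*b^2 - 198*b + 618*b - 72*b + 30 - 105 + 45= -480*b^2 + 348*b - 30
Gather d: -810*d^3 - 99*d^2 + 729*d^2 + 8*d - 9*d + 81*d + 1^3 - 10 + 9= -810*d^3 + 630*d^2 + 80*d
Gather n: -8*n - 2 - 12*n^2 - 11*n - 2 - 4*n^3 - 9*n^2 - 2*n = -4*n^3 - 21*n^2 - 21*n - 4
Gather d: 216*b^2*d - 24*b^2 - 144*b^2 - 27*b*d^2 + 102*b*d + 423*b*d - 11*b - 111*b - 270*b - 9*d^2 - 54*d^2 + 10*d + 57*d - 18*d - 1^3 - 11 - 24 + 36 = -168*b^2 - 392*b + d^2*(-27*b - 63) + d*(216*b^2 + 525*b + 49)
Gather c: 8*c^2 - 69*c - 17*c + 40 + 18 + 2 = 8*c^2 - 86*c + 60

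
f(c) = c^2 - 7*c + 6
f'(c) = 2*c - 7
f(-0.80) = 12.24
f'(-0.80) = -8.60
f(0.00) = 6.00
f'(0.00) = -7.00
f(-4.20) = 53.04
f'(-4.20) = -15.40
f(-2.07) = 24.77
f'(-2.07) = -11.14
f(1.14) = -0.68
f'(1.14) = -4.72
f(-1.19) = 15.75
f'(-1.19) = -9.38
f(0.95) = 0.25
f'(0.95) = -5.10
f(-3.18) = 38.37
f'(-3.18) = -13.36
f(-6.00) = 84.00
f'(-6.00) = -19.00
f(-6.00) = 84.00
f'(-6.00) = -19.00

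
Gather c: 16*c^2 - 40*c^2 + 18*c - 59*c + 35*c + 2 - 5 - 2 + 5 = -24*c^2 - 6*c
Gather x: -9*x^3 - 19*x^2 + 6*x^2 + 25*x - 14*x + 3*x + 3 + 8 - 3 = -9*x^3 - 13*x^2 + 14*x + 8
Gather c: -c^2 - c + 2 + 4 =-c^2 - c + 6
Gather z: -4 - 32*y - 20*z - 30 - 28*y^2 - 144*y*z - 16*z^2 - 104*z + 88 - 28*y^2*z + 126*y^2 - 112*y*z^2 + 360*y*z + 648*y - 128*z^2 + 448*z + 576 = 98*y^2 + 616*y + z^2*(-112*y - 144) + z*(-28*y^2 + 216*y + 324) + 630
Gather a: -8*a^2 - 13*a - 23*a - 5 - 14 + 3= -8*a^2 - 36*a - 16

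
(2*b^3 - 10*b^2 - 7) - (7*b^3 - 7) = -5*b^3 - 10*b^2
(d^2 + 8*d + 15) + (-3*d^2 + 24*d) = -2*d^2 + 32*d + 15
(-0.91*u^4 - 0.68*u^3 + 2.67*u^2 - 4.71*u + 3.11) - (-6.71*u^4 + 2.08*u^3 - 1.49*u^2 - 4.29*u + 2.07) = 5.8*u^4 - 2.76*u^3 + 4.16*u^2 - 0.42*u + 1.04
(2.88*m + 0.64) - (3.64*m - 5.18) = 5.82 - 0.76*m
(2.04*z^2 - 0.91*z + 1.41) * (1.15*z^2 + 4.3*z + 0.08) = 2.346*z^4 + 7.7255*z^3 - 2.1283*z^2 + 5.9902*z + 0.1128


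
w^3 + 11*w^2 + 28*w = w*(w + 4)*(w + 7)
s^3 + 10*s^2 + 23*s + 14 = (s + 1)*(s + 2)*(s + 7)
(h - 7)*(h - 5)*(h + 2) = h^3 - 10*h^2 + 11*h + 70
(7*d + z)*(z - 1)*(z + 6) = 7*d*z^2 + 35*d*z - 42*d + z^3 + 5*z^2 - 6*z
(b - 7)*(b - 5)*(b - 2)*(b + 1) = b^4 - 13*b^3 + 45*b^2 - 11*b - 70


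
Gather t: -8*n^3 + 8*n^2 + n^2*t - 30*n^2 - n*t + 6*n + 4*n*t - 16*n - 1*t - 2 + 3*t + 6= -8*n^3 - 22*n^2 - 10*n + t*(n^2 + 3*n + 2) + 4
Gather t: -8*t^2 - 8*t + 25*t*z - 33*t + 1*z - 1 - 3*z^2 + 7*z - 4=-8*t^2 + t*(25*z - 41) - 3*z^2 + 8*z - 5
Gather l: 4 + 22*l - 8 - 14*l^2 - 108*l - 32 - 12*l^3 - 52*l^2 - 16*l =-12*l^3 - 66*l^2 - 102*l - 36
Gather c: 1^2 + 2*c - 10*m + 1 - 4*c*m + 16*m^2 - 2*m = c*(2 - 4*m) + 16*m^2 - 12*m + 2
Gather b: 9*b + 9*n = 9*b + 9*n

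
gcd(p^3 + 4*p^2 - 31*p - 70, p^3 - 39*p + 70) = p^2 + 2*p - 35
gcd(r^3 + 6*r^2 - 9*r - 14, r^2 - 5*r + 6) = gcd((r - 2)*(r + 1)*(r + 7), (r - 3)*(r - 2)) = r - 2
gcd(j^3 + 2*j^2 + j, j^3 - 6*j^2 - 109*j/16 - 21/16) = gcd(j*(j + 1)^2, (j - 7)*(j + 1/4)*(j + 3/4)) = 1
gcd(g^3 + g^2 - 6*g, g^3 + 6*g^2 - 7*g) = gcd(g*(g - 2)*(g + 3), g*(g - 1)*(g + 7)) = g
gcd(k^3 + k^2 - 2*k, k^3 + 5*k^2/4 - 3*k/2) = k^2 + 2*k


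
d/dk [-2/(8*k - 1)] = 16/(8*k - 1)^2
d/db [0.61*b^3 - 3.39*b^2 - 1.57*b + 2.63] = 1.83*b^2 - 6.78*b - 1.57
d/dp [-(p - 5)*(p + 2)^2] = (8 - 3*p)*(p + 2)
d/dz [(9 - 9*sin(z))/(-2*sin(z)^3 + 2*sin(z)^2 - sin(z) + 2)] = 9*(-7*sin(z) + sin(3*z) - 4*cos(2*z) + 3)*cos(z)/(2*sin(z)^3 - 2*sin(z)^2 + sin(z) - 2)^2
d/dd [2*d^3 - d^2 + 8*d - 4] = 6*d^2 - 2*d + 8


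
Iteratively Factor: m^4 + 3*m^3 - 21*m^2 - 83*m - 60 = (m + 3)*(m^3 - 21*m - 20) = (m + 3)*(m + 4)*(m^2 - 4*m - 5) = (m + 1)*(m + 3)*(m + 4)*(m - 5)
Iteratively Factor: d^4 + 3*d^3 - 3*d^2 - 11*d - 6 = (d - 2)*(d^3 + 5*d^2 + 7*d + 3) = (d - 2)*(d + 1)*(d^2 + 4*d + 3) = (d - 2)*(d + 1)*(d + 3)*(d + 1)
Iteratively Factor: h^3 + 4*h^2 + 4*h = (h + 2)*(h^2 + 2*h) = h*(h + 2)*(h + 2)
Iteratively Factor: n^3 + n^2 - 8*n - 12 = (n + 2)*(n^2 - n - 6) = (n + 2)^2*(n - 3)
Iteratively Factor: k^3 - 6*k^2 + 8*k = (k)*(k^2 - 6*k + 8) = k*(k - 4)*(k - 2)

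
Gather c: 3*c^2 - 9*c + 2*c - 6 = 3*c^2 - 7*c - 6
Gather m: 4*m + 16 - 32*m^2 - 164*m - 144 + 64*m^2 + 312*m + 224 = 32*m^2 + 152*m + 96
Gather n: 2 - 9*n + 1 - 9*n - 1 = 2 - 18*n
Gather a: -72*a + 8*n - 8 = -72*a + 8*n - 8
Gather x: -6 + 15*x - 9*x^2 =-9*x^2 + 15*x - 6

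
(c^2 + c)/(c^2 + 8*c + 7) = c/(c + 7)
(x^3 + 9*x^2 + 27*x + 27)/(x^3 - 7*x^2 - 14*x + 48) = (x^2 + 6*x + 9)/(x^2 - 10*x + 16)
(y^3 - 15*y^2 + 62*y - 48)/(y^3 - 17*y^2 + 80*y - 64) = (y - 6)/(y - 8)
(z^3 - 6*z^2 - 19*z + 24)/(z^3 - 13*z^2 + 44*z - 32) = (z + 3)/(z - 4)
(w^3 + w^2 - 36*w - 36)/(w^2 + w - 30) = (w^2 - 5*w - 6)/(w - 5)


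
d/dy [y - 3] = 1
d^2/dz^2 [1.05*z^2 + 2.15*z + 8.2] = 2.10000000000000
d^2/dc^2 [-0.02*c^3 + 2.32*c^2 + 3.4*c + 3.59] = 4.64 - 0.12*c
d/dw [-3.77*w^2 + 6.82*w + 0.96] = 6.82 - 7.54*w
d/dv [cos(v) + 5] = -sin(v)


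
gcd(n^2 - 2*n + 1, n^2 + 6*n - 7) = n - 1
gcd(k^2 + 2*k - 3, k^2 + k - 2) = k - 1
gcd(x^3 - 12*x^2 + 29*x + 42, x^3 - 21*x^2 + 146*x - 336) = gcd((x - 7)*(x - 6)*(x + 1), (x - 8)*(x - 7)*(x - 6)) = x^2 - 13*x + 42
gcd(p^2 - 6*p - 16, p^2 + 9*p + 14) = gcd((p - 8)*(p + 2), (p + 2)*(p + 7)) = p + 2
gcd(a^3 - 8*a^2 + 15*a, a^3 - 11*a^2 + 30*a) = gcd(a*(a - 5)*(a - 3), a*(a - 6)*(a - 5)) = a^2 - 5*a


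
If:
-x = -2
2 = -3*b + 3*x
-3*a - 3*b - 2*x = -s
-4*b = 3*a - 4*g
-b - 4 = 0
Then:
No Solution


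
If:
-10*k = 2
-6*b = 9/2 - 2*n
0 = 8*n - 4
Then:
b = -7/12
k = -1/5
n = 1/2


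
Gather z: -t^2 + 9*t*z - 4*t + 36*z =-t^2 - 4*t + z*(9*t + 36)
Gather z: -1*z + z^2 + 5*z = z^2 + 4*z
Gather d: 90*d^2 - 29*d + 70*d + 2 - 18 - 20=90*d^2 + 41*d - 36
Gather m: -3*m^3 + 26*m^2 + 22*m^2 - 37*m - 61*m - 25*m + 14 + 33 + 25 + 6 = -3*m^3 + 48*m^2 - 123*m + 78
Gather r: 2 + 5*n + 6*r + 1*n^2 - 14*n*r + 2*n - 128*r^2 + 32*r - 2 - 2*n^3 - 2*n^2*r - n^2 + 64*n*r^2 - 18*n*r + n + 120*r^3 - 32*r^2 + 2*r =-2*n^3 + 8*n + 120*r^3 + r^2*(64*n - 160) + r*(-2*n^2 - 32*n + 40)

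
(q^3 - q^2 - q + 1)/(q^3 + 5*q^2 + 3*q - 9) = (q^2 - 1)/(q^2 + 6*q + 9)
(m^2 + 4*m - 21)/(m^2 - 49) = (m - 3)/(m - 7)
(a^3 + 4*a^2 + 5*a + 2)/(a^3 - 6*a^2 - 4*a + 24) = (a^2 + 2*a + 1)/(a^2 - 8*a + 12)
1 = 1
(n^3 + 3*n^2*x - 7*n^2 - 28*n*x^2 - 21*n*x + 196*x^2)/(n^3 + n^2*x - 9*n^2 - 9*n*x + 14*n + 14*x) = (n^2 + 3*n*x - 28*x^2)/(n^2 + n*x - 2*n - 2*x)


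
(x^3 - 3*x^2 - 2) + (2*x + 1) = x^3 - 3*x^2 + 2*x - 1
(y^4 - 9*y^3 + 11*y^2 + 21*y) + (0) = y^4 - 9*y^3 + 11*y^2 + 21*y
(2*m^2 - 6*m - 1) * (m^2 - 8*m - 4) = 2*m^4 - 22*m^3 + 39*m^2 + 32*m + 4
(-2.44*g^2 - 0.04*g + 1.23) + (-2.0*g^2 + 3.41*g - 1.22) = -4.44*g^2 + 3.37*g + 0.01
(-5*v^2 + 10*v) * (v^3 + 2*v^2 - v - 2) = -5*v^5 + 25*v^3 - 20*v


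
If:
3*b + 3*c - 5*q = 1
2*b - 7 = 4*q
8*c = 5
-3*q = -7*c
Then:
No Solution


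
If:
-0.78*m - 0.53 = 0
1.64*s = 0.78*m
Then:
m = -0.68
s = -0.32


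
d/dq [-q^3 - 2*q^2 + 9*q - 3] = -3*q^2 - 4*q + 9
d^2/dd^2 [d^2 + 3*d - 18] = 2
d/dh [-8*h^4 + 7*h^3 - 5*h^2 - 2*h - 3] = -32*h^3 + 21*h^2 - 10*h - 2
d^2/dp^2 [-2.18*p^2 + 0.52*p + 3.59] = -4.36000000000000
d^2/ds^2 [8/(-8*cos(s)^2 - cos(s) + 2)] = 8*(256*sin(s)^4 - 193*sin(s)^2 - 28*cos(s) + 6*cos(3*s) - 97)/(-8*sin(s)^2 + cos(s) + 6)^3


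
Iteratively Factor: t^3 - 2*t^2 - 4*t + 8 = (t - 2)*(t^2 - 4) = (t - 2)*(t + 2)*(t - 2)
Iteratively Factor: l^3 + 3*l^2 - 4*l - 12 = (l + 2)*(l^2 + l - 6) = (l - 2)*(l + 2)*(l + 3)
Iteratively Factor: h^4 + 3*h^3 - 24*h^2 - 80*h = (h + 4)*(h^3 - h^2 - 20*h) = (h + 4)^2*(h^2 - 5*h) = (h - 5)*(h + 4)^2*(h)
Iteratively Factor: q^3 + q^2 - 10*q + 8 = (q - 1)*(q^2 + 2*q - 8) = (q - 2)*(q - 1)*(q + 4)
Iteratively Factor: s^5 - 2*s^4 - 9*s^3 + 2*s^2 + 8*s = (s)*(s^4 - 2*s^3 - 9*s^2 + 2*s + 8) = s*(s + 1)*(s^3 - 3*s^2 - 6*s + 8) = s*(s - 1)*(s + 1)*(s^2 - 2*s - 8) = s*(s - 1)*(s + 1)*(s + 2)*(s - 4)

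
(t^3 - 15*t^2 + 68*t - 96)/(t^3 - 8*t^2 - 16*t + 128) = (t - 3)/(t + 4)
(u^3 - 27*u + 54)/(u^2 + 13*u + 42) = (u^2 - 6*u + 9)/(u + 7)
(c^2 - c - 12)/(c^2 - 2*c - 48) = (-c^2 + c + 12)/(-c^2 + 2*c + 48)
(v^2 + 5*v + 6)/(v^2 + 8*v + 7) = (v^2 + 5*v + 6)/(v^2 + 8*v + 7)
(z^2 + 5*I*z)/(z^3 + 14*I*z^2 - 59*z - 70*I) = z/(z^2 + 9*I*z - 14)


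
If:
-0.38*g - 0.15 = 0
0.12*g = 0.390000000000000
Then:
No Solution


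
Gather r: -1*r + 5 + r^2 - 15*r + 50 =r^2 - 16*r + 55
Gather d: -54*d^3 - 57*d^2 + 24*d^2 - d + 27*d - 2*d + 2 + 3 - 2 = -54*d^3 - 33*d^2 + 24*d + 3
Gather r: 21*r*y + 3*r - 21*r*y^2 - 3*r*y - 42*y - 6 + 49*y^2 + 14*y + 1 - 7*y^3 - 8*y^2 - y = r*(-21*y^2 + 18*y + 3) - 7*y^3 + 41*y^2 - 29*y - 5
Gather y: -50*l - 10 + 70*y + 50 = -50*l + 70*y + 40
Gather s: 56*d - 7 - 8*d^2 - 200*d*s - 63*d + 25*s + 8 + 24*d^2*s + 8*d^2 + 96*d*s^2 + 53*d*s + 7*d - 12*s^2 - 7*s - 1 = s^2*(96*d - 12) + s*(24*d^2 - 147*d + 18)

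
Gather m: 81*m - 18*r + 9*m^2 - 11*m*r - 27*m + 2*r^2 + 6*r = 9*m^2 + m*(54 - 11*r) + 2*r^2 - 12*r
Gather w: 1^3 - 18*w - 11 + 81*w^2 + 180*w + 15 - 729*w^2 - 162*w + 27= 32 - 648*w^2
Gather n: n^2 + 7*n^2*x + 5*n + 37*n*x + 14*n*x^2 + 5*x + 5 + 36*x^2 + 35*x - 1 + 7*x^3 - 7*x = n^2*(7*x + 1) + n*(14*x^2 + 37*x + 5) + 7*x^3 + 36*x^2 + 33*x + 4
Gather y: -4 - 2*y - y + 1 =-3*y - 3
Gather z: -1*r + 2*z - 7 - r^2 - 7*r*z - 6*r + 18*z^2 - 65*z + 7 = -r^2 - 7*r + 18*z^2 + z*(-7*r - 63)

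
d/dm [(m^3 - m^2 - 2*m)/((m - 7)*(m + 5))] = (m^4 - 4*m^3 - 101*m^2 + 70*m + 70)/(m^4 - 4*m^3 - 66*m^2 + 140*m + 1225)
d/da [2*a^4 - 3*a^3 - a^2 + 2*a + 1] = 8*a^3 - 9*a^2 - 2*a + 2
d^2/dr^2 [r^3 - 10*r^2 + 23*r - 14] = 6*r - 20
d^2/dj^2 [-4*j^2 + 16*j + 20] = -8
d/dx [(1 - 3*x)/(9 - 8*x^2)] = (-24*x^2 + 16*x - 27)/(64*x^4 - 144*x^2 + 81)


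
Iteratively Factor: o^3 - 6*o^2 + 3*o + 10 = (o - 5)*(o^2 - o - 2) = (o - 5)*(o + 1)*(o - 2)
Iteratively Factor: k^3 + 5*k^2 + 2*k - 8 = (k + 2)*(k^2 + 3*k - 4) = (k + 2)*(k + 4)*(k - 1)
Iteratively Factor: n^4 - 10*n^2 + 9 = (n + 3)*(n^3 - 3*n^2 - n + 3) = (n - 3)*(n + 3)*(n^2 - 1) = (n - 3)*(n + 1)*(n + 3)*(n - 1)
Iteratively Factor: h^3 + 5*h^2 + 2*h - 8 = (h + 4)*(h^2 + h - 2) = (h + 2)*(h + 4)*(h - 1)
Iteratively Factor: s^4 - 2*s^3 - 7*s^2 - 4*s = (s - 4)*(s^3 + 2*s^2 + s) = (s - 4)*(s + 1)*(s^2 + s) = s*(s - 4)*(s + 1)*(s + 1)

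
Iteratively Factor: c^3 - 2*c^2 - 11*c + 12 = (c - 4)*(c^2 + 2*c - 3) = (c - 4)*(c + 3)*(c - 1)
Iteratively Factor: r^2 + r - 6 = (r + 3)*(r - 2)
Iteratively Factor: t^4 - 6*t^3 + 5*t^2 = (t - 5)*(t^3 - t^2) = t*(t - 5)*(t^2 - t) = t*(t - 5)*(t - 1)*(t)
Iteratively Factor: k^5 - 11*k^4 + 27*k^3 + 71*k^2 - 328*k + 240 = (k + 3)*(k^4 - 14*k^3 + 69*k^2 - 136*k + 80) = (k - 4)*(k + 3)*(k^3 - 10*k^2 + 29*k - 20) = (k - 4)*(k - 1)*(k + 3)*(k^2 - 9*k + 20) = (k - 5)*(k - 4)*(k - 1)*(k + 3)*(k - 4)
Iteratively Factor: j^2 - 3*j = (j)*(j - 3)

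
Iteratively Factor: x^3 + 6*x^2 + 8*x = (x + 4)*(x^2 + 2*x) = (x + 2)*(x + 4)*(x)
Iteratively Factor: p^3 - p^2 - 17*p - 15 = (p - 5)*(p^2 + 4*p + 3) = (p - 5)*(p + 3)*(p + 1)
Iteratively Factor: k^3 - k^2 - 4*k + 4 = (k + 2)*(k^2 - 3*k + 2) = (k - 2)*(k + 2)*(k - 1)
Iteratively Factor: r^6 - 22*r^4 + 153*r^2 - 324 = (r - 3)*(r^5 + 3*r^4 - 13*r^3 - 39*r^2 + 36*r + 108) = (r - 3)*(r - 2)*(r^4 + 5*r^3 - 3*r^2 - 45*r - 54) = (r - 3)*(r - 2)*(r + 2)*(r^3 + 3*r^2 - 9*r - 27) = (r - 3)*(r - 2)*(r + 2)*(r + 3)*(r^2 - 9) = (r - 3)*(r - 2)*(r + 2)*(r + 3)^2*(r - 3)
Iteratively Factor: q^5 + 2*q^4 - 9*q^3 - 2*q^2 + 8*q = (q - 1)*(q^4 + 3*q^3 - 6*q^2 - 8*q) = q*(q - 1)*(q^3 + 3*q^2 - 6*q - 8) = q*(q - 2)*(q - 1)*(q^2 + 5*q + 4) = q*(q - 2)*(q - 1)*(q + 4)*(q + 1)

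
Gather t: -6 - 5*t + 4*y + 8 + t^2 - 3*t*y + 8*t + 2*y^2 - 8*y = t^2 + t*(3 - 3*y) + 2*y^2 - 4*y + 2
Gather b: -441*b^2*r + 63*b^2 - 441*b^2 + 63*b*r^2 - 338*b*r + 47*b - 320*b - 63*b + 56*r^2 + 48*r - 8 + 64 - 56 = b^2*(-441*r - 378) + b*(63*r^2 - 338*r - 336) + 56*r^2 + 48*r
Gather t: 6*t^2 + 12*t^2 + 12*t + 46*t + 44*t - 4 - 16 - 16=18*t^2 + 102*t - 36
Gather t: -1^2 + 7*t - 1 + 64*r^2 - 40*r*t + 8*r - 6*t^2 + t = 64*r^2 + 8*r - 6*t^2 + t*(8 - 40*r) - 2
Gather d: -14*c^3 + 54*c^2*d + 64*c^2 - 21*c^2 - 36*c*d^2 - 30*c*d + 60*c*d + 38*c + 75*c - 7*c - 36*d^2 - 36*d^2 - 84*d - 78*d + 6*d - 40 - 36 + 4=-14*c^3 + 43*c^2 + 106*c + d^2*(-36*c - 72) + d*(54*c^2 + 30*c - 156) - 72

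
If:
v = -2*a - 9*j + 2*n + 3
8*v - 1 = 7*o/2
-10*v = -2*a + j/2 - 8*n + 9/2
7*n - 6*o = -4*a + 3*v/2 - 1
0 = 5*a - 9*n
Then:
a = 111123/23075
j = -10143/23075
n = 12347/4615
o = 134518/23075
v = 61736/23075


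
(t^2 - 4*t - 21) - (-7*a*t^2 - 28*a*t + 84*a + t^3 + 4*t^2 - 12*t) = 7*a*t^2 + 28*a*t - 84*a - t^3 - 3*t^2 + 8*t - 21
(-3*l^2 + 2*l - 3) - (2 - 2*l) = -3*l^2 + 4*l - 5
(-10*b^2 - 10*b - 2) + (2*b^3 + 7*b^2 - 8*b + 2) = 2*b^3 - 3*b^2 - 18*b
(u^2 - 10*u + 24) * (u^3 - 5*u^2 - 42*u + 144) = u^5 - 15*u^4 + 32*u^3 + 444*u^2 - 2448*u + 3456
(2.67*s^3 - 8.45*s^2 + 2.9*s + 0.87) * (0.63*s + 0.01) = 1.6821*s^4 - 5.2968*s^3 + 1.7425*s^2 + 0.5771*s + 0.0087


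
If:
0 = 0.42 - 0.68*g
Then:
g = 0.62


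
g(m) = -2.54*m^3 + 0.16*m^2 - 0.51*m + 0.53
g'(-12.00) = -1101.63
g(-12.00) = 4418.81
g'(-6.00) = -276.75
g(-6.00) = 557.99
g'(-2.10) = -34.79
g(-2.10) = 25.83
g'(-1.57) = -19.79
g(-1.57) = 11.55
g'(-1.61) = -20.78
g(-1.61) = 12.37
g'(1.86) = -26.28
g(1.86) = -16.21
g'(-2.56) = -51.27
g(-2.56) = 45.50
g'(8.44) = -540.61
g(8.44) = -1519.45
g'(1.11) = -9.54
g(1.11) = -3.31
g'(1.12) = -9.71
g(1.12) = -3.41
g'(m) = -7.62*m^2 + 0.32*m - 0.51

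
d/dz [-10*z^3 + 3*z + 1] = 3 - 30*z^2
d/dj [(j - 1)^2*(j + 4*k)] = (j - 1)*(3*j + 8*k - 1)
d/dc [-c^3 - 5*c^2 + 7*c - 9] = -3*c^2 - 10*c + 7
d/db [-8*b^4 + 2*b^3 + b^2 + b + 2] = -32*b^3 + 6*b^2 + 2*b + 1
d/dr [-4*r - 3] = -4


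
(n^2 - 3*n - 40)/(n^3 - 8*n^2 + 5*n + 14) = (n^2 - 3*n - 40)/(n^3 - 8*n^2 + 5*n + 14)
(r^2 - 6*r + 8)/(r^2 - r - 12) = (r - 2)/(r + 3)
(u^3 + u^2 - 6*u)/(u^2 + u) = (u^2 + u - 6)/(u + 1)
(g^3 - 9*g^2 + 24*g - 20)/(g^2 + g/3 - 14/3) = 3*(g^2 - 7*g + 10)/(3*g + 7)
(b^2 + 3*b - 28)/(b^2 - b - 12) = (b + 7)/(b + 3)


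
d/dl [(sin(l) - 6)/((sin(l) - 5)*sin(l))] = (-cos(l) + 12/tan(l) - 30*cos(l)/sin(l)^2)/(sin(l) - 5)^2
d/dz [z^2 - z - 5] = 2*z - 1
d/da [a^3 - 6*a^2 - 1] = 3*a*(a - 4)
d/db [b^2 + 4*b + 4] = 2*b + 4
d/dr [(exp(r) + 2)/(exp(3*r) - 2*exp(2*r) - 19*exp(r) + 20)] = ((exp(r) + 2)*(-3*exp(2*r) + 4*exp(r) + 19) + exp(3*r) - 2*exp(2*r) - 19*exp(r) + 20)*exp(r)/(exp(3*r) - 2*exp(2*r) - 19*exp(r) + 20)^2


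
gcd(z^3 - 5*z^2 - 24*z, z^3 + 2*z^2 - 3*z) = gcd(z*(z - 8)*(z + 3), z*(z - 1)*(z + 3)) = z^2 + 3*z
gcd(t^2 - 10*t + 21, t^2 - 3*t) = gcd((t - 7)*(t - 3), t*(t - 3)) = t - 3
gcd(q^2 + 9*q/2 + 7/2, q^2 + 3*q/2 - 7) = q + 7/2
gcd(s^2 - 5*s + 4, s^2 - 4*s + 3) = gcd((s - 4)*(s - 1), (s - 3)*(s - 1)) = s - 1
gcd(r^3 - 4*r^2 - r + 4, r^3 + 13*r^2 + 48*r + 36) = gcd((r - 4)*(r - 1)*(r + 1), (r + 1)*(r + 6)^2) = r + 1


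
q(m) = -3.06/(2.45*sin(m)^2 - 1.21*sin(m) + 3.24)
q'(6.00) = -0.53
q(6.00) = -0.81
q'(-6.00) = 0.05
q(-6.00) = -0.99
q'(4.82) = -0.04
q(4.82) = -0.45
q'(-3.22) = 0.25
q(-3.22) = -0.97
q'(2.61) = -0.32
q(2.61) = -0.94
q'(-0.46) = -0.51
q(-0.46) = -0.72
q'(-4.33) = -0.21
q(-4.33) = -0.72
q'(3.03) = 0.21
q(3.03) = -0.98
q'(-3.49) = -0.14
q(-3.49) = -0.98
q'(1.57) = 0.00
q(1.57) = -0.68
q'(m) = -3.06*(-4.9*sin(m)*cos(m) + 1.21*cos(m))/(2.45*sin(m)^2 - 1.21*sin(m) + 3.24)^2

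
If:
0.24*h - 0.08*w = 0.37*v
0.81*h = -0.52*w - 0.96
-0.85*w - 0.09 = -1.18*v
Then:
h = -0.78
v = -0.37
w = -0.62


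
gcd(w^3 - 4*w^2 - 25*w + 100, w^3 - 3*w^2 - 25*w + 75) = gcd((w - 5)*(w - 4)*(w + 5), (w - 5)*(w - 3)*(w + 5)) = w^2 - 25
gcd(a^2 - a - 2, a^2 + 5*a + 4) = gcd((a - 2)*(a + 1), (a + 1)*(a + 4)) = a + 1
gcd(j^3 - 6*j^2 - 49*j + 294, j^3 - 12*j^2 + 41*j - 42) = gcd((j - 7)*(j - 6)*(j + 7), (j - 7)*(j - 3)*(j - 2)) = j - 7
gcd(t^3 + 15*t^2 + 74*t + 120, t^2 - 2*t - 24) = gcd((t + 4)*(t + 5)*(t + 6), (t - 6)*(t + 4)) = t + 4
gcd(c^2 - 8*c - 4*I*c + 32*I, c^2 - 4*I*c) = c - 4*I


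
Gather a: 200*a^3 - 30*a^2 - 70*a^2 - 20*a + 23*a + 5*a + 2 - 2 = 200*a^3 - 100*a^2 + 8*a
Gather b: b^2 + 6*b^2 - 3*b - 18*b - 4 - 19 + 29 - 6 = 7*b^2 - 21*b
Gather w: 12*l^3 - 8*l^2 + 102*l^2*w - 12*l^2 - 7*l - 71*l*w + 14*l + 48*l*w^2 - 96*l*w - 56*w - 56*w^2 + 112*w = 12*l^3 - 20*l^2 + 7*l + w^2*(48*l - 56) + w*(102*l^2 - 167*l + 56)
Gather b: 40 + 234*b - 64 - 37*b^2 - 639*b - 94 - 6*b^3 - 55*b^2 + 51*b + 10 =-6*b^3 - 92*b^2 - 354*b - 108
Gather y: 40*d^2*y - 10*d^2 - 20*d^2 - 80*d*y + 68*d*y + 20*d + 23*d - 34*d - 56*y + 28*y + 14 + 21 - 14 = -30*d^2 + 9*d + y*(40*d^2 - 12*d - 28) + 21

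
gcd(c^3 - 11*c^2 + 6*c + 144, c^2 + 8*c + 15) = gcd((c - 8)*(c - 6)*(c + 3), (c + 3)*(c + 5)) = c + 3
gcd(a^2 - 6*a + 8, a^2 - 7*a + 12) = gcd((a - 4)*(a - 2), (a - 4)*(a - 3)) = a - 4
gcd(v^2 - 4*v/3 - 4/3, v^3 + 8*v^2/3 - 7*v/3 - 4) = 1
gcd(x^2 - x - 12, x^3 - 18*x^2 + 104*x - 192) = x - 4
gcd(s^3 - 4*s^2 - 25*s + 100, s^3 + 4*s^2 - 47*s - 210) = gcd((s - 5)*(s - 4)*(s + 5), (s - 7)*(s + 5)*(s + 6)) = s + 5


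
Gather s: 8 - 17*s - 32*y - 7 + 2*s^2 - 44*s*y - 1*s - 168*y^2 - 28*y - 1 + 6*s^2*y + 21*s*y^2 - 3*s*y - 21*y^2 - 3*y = s^2*(6*y + 2) + s*(21*y^2 - 47*y - 18) - 189*y^2 - 63*y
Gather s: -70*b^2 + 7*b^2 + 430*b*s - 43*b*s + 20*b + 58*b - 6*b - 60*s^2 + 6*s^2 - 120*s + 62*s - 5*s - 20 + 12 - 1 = -63*b^2 + 72*b - 54*s^2 + s*(387*b - 63) - 9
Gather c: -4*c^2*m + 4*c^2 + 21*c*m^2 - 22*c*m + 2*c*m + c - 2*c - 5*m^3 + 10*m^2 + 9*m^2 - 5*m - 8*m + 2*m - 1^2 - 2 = c^2*(4 - 4*m) + c*(21*m^2 - 20*m - 1) - 5*m^3 + 19*m^2 - 11*m - 3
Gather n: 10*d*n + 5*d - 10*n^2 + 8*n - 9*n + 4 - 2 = 5*d - 10*n^2 + n*(10*d - 1) + 2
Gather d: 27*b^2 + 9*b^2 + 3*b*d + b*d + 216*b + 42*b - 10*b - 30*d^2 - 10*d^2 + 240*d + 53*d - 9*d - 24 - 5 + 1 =36*b^2 + 248*b - 40*d^2 + d*(4*b + 284) - 28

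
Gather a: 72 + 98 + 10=180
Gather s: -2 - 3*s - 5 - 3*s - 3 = -6*s - 10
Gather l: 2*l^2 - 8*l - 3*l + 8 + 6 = 2*l^2 - 11*l + 14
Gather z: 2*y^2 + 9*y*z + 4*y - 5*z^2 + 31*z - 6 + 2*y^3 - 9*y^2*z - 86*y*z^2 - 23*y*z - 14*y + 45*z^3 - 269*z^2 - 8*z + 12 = 2*y^3 + 2*y^2 - 10*y + 45*z^3 + z^2*(-86*y - 274) + z*(-9*y^2 - 14*y + 23) + 6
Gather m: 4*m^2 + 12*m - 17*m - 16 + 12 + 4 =4*m^2 - 5*m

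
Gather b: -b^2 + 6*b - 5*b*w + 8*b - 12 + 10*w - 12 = -b^2 + b*(14 - 5*w) + 10*w - 24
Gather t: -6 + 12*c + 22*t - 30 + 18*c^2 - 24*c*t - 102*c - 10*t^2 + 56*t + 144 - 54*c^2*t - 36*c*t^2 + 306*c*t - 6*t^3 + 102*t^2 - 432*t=18*c^2 - 90*c - 6*t^3 + t^2*(92 - 36*c) + t*(-54*c^2 + 282*c - 354) + 108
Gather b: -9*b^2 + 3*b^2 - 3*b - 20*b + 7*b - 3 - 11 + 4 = -6*b^2 - 16*b - 10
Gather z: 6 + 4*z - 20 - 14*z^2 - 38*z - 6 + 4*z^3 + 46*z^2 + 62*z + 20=4*z^3 + 32*z^2 + 28*z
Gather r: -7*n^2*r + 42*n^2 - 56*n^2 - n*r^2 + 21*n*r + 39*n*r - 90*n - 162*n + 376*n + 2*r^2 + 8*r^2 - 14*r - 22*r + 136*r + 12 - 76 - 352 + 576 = -14*n^2 + 124*n + r^2*(10 - n) + r*(-7*n^2 + 60*n + 100) + 160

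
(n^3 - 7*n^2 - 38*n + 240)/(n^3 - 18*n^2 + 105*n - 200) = (n + 6)/(n - 5)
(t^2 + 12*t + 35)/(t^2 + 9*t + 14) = (t + 5)/(t + 2)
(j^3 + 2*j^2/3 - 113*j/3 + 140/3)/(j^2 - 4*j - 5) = (3*j^2 + 17*j - 28)/(3*(j + 1))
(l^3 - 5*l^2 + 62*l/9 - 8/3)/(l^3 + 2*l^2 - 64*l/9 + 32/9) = (l - 3)/(l + 4)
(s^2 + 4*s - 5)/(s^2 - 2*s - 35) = (s - 1)/(s - 7)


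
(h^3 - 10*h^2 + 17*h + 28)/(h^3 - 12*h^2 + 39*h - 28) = (h + 1)/(h - 1)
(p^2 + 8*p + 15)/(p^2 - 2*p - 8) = (p^2 + 8*p + 15)/(p^2 - 2*p - 8)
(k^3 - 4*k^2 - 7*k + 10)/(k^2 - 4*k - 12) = (k^2 - 6*k + 5)/(k - 6)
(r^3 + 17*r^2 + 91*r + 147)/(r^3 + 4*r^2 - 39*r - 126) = (r + 7)/(r - 6)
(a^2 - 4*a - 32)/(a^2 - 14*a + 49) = (a^2 - 4*a - 32)/(a^2 - 14*a + 49)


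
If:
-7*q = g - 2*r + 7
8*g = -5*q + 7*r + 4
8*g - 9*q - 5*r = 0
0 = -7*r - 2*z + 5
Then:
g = 69/2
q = 13/2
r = 87/2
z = -599/4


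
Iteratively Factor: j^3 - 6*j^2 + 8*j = (j - 4)*(j^2 - 2*j) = j*(j - 4)*(j - 2)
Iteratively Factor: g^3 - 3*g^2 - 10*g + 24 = (g - 4)*(g^2 + g - 6) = (g - 4)*(g + 3)*(g - 2)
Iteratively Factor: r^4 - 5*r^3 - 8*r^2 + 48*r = (r - 4)*(r^3 - r^2 - 12*r) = r*(r - 4)*(r^2 - r - 12) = r*(r - 4)*(r + 3)*(r - 4)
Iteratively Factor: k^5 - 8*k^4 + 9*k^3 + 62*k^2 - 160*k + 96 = (k - 4)*(k^4 - 4*k^3 - 7*k^2 + 34*k - 24) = (k - 4)*(k + 3)*(k^3 - 7*k^2 + 14*k - 8) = (k - 4)*(k - 1)*(k + 3)*(k^2 - 6*k + 8) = (k - 4)^2*(k - 1)*(k + 3)*(k - 2)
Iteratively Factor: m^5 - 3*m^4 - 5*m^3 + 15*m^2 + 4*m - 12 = (m + 2)*(m^4 - 5*m^3 + 5*m^2 + 5*m - 6) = (m - 2)*(m + 2)*(m^3 - 3*m^2 - m + 3) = (m - 3)*(m - 2)*(m + 2)*(m^2 - 1) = (m - 3)*(m - 2)*(m - 1)*(m + 2)*(m + 1)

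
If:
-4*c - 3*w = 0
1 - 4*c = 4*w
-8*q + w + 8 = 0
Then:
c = -3/4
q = 9/8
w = 1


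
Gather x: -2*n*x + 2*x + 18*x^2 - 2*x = -2*n*x + 18*x^2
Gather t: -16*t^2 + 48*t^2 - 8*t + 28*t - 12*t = 32*t^2 + 8*t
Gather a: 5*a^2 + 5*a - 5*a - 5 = 5*a^2 - 5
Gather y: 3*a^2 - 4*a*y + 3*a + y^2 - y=3*a^2 + 3*a + y^2 + y*(-4*a - 1)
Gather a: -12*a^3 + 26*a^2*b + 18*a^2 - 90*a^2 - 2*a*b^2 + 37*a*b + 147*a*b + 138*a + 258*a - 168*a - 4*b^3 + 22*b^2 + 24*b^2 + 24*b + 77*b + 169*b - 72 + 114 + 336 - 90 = -12*a^3 + a^2*(26*b - 72) + a*(-2*b^2 + 184*b + 228) - 4*b^3 + 46*b^2 + 270*b + 288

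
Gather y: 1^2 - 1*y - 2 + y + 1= 0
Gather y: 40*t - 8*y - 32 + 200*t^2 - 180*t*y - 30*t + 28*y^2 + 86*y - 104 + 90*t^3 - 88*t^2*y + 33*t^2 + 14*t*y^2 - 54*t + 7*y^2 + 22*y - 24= 90*t^3 + 233*t^2 - 44*t + y^2*(14*t + 35) + y*(-88*t^2 - 180*t + 100) - 160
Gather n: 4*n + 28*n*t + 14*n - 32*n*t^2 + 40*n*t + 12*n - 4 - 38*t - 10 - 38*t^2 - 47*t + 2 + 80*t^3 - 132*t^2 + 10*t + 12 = n*(-32*t^2 + 68*t + 30) + 80*t^3 - 170*t^2 - 75*t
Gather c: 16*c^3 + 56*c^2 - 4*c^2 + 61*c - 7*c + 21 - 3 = 16*c^3 + 52*c^2 + 54*c + 18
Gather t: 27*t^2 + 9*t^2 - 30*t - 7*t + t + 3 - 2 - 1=36*t^2 - 36*t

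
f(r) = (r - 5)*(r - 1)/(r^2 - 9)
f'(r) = -2*r*(r - 5)*(r - 1)/(r^2 - 9)^2 + (r - 5)/(r^2 - 9) + (r - 1)/(r^2 - 9) = 2*(3*r^2 - 14*r + 27)/(r^4 - 18*r^2 + 81)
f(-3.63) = 9.57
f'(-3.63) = 13.45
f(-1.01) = -1.51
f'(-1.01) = 1.39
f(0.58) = -0.21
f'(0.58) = 0.53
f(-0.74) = -1.18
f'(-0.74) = 1.09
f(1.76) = 0.42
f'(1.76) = 0.67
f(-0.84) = -1.30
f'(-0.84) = 1.19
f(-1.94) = -3.90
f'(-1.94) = 4.77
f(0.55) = -0.23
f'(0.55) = 0.53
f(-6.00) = 2.85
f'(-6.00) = 0.60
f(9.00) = 0.44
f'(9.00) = 0.06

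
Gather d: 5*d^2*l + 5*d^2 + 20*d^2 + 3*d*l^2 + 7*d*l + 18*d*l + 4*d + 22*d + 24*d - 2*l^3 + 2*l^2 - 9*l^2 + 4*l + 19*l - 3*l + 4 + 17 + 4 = d^2*(5*l + 25) + d*(3*l^2 + 25*l + 50) - 2*l^3 - 7*l^2 + 20*l + 25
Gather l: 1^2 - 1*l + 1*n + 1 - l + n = -2*l + 2*n + 2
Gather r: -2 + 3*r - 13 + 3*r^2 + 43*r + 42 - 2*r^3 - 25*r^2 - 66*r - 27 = -2*r^3 - 22*r^2 - 20*r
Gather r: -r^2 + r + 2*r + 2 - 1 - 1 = -r^2 + 3*r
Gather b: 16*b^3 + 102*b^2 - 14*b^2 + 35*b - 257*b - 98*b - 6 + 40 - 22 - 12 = 16*b^3 + 88*b^2 - 320*b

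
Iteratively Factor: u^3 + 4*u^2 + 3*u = (u + 1)*(u^2 + 3*u) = (u + 1)*(u + 3)*(u)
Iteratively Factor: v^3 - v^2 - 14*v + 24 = (v + 4)*(v^2 - 5*v + 6) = (v - 2)*(v + 4)*(v - 3)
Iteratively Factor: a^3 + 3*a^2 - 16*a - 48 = (a + 4)*(a^2 - a - 12) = (a - 4)*(a + 4)*(a + 3)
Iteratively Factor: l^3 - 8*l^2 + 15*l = (l - 5)*(l^2 - 3*l) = l*(l - 5)*(l - 3)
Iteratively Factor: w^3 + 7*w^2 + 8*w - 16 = (w + 4)*(w^2 + 3*w - 4) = (w + 4)^2*(w - 1)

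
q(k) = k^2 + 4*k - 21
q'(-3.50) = -3.00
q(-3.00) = -24.00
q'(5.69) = 15.38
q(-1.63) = -24.86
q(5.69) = 34.14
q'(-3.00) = -2.00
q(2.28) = -6.68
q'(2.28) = 8.56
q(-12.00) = 75.00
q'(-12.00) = -20.00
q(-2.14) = -24.98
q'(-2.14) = -0.28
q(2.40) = -5.64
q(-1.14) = -24.26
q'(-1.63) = 0.74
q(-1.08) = -24.15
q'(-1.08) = 1.84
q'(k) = 2*k + 4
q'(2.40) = 8.80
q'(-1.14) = 1.72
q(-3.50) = -22.75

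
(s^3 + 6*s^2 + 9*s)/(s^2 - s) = (s^2 + 6*s + 9)/(s - 1)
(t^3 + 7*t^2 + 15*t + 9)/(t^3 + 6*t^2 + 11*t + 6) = (t + 3)/(t + 2)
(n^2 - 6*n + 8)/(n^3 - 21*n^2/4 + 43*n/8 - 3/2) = 8*(n - 2)/(8*n^2 - 10*n + 3)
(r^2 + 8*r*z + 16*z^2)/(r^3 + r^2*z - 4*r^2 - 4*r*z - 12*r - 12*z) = (r^2 + 8*r*z + 16*z^2)/(r^3 + r^2*z - 4*r^2 - 4*r*z - 12*r - 12*z)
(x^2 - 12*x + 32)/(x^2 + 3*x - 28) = (x - 8)/(x + 7)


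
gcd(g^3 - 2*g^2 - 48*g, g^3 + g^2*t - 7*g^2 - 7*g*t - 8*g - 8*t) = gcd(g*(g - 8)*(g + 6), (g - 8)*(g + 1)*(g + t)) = g - 8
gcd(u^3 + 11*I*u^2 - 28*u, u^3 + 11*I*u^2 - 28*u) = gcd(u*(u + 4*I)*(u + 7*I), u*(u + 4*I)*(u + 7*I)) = u^3 + 11*I*u^2 - 28*u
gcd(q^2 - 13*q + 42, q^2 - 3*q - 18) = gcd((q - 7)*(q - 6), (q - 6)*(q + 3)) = q - 6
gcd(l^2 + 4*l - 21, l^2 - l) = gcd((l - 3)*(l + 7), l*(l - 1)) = 1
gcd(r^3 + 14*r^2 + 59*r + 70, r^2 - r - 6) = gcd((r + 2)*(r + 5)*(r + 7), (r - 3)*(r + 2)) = r + 2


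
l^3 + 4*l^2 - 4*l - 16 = (l - 2)*(l + 2)*(l + 4)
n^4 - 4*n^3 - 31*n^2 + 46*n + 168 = (n - 7)*(n - 3)*(n + 2)*(n + 4)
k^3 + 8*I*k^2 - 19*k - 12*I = (k + I)*(k + 3*I)*(k + 4*I)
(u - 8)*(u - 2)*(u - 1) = u^3 - 11*u^2 + 26*u - 16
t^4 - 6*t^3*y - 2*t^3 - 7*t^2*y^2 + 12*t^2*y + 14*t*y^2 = t*(t - 2)*(t - 7*y)*(t + y)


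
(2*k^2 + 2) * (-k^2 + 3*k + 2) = -2*k^4 + 6*k^3 + 2*k^2 + 6*k + 4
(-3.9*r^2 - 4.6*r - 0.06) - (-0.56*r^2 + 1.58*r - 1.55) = -3.34*r^2 - 6.18*r + 1.49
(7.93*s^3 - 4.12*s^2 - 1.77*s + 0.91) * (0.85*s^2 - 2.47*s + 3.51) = 6.7405*s^5 - 23.0891*s^4 + 36.5062*s^3 - 9.3158*s^2 - 8.4604*s + 3.1941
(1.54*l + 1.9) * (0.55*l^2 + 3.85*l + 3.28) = 0.847*l^3 + 6.974*l^2 + 12.3662*l + 6.232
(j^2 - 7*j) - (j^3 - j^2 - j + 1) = -j^3 + 2*j^2 - 6*j - 1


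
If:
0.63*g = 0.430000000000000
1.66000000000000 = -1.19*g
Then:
No Solution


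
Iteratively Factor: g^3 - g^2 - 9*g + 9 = (g + 3)*(g^2 - 4*g + 3) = (g - 3)*(g + 3)*(g - 1)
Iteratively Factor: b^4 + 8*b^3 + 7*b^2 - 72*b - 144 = (b + 4)*(b^3 + 4*b^2 - 9*b - 36) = (b + 4)^2*(b^2 - 9) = (b - 3)*(b + 4)^2*(b + 3)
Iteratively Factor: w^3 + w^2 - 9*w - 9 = (w + 1)*(w^2 - 9) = (w - 3)*(w + 1)*(w + 3)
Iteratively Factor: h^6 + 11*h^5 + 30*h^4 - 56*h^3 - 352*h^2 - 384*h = (h + 4)*(h^5 + 7*h^4 + 2*h^3 - 64*h^2 - 96*h) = (h + 4)^2*(h^4 + 3*h^3 - 10*h^2 - 24*h) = h*(h + 4)^2*(h^3 + 3*h^2 - 10*h - 24) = h*(h + 4)^3*(h^2 - h - 6) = h*(h - 3)*(h + 4)^3*(h + 2)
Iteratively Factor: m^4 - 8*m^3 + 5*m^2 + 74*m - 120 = (m - 2)*(m^3 - 6*m^2 - 7*m + 60) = (m - 4)*(m - 2)*(m^2 - 2*m - 15) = (m - 5)*(m - 4)*(m - 2)*(m + 3)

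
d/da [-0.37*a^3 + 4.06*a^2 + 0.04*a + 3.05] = -1.11*a^2 + 8.12*a + 0.04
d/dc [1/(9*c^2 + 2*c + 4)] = 2*(-9*c - 1)/(9*c^2 + 2*c + 4)^2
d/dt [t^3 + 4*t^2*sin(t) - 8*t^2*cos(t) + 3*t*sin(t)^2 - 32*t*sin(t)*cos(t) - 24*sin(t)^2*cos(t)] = 8*t^2*sin(t) + 4*t^2*cos(t) + 3*t^2 + 8*t*sin(t) + 3*t*sin(2*t) - 16*t*cos(t) - 32*t*cos(2*t) + 6*sin(t) - 16*sin(2*t) - 18*sin(3*t) - 3*cos(2*t)/2 + 3/2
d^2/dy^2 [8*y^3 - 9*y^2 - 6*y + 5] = 48*y - 18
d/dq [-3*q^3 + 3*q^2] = 3*q*(2 - 3*q)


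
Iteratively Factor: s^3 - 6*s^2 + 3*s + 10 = (s - 2)*(s^2 - 4*s - 5) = (s - 5)*(s - 2)*(s + 1)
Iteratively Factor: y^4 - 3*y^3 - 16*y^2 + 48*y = (y - 3)*(y^3 - 16*y) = y*(y - 3)*(y^2 - 16) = y*(y - 4)*(y - 3)*(y + 4)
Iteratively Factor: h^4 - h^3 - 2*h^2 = (h - 2)*(h^3 + h^2) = h*(h - 2)*(h^2 + h) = h*(h - 2)*(h + 1)*(h)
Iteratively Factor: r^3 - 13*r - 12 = (r - 4)*(r^2 + 4*r + 3) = (r - 4)*(r + 3)*(r + 1)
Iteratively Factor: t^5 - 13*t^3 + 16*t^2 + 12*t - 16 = (t - 1)*(t^4 + t^3 - 12*t^2 + 4*t + 16) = (t - 1)*(t + 1)*(t^3 - 12*t + 16) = (t - 2)*(t - 1)*(t + 1)*(t^2 + 2*t - 8) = (t - 2)^2*(t - 1)*(t + 1)*(t + 4)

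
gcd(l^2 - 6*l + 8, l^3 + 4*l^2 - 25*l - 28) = l - 4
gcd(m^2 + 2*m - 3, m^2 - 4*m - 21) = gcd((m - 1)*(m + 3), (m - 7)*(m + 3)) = m + 3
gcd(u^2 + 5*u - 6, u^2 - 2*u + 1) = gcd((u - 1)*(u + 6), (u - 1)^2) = u - 1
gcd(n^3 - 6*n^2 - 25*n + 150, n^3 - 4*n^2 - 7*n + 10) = n - 5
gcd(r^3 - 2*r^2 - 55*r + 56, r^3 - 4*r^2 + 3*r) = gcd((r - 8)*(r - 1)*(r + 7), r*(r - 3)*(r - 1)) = r - 1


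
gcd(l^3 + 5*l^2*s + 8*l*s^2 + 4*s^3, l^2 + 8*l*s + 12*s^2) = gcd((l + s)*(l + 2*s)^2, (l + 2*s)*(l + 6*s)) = l + 2*s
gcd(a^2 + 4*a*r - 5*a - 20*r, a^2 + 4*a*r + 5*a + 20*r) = a + 4*r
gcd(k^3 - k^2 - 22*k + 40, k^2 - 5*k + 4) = k - 4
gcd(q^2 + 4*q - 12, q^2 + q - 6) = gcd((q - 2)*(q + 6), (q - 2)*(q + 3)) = q - 2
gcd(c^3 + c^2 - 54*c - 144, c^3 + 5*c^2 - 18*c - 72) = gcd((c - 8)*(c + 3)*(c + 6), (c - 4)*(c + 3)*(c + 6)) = c^2 + 9*c + 18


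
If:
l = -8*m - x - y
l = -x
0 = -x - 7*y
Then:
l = 7*y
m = -y/8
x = -7*y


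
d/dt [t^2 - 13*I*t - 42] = 2*t - 13*I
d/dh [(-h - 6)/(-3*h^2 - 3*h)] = (h*(h + 1) - (h + 6)*(2*h + 1))/(3*h^2*(h + 1)^2)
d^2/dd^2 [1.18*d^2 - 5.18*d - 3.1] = 2.36000000000000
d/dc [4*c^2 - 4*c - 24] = 8*c - 4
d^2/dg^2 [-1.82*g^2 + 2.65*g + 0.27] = -3.64000000000000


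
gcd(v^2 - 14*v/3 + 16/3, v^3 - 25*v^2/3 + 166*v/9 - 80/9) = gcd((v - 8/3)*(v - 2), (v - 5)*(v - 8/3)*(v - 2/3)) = v - 8/3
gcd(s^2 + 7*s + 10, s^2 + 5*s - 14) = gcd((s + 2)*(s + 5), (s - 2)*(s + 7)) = 1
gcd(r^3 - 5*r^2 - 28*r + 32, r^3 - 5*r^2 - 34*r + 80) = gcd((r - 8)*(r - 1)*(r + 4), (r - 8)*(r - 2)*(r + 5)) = r - 8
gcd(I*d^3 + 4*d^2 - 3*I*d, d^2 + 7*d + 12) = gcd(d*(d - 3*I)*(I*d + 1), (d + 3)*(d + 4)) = 1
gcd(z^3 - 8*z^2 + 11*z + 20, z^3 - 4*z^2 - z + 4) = z^2 - 3*z - 4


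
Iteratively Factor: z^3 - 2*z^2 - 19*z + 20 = (z - 1)*(z^2 - z - 20) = (z - 5)*(z - 1)*(z + 4)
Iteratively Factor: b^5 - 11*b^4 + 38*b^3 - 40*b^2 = (b - 4)*(b^4 - 7*b^3 + 10*b^2) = b*(b - 4)*(b^3 - 7*b^2 + 10*b) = b*(b - 5)*(b - 4)*(b^2 - 2*b) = b*(b - 5)*(b - 4)*(b - 2)*(b)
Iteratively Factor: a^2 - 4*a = (a)*(a - 4)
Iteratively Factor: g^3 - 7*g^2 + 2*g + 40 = (g - 4)*(g^2 - 3*g - 10) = (g - 5)*(g - 4)*(g + 2)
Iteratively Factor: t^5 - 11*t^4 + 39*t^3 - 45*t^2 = (t - 3)*(t^4 - 8*t^3 + 15*t^2) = (t - 3)^2*(t^3 - 5*t^2) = (t - 5)*(t - 3)^2*(t^2) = t*(t - 5)*(t - 3)^2*(t)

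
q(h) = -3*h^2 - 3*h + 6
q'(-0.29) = -1.26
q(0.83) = 1.44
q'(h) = -6*h - 3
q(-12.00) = -390.00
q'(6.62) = -42.72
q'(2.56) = -18.36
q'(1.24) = -10.44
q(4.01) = -54.27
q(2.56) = -21.34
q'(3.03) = -21.18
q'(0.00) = -3.00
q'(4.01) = -27.06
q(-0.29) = 6.62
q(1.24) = -2.33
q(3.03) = -30.63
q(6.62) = -145.33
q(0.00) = 6.00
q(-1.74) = 2.14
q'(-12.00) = 69.00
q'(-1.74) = 7.44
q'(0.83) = -7.98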